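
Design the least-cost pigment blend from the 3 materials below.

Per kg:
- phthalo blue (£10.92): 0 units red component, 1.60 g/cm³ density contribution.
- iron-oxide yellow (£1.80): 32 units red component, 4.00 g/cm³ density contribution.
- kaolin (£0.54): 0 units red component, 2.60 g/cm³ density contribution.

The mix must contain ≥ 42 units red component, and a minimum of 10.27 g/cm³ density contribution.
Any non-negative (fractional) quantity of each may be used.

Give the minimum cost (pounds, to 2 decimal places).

£3.41

Treat it as an LP. Let x1 = kg of phthalo blue, x2 = kg of iron-oxide yellow, x3 = kg of kaolin.
Minimize 10.92x1 + 1.8x2 + 0.54x3 s.t.:
  32x2 ≥ 42   (red component)
  1.6x1 + 4x2 + 2.6x3 ≥ 10.27   (density contribution)
  x1, x2, x3 ≥ 0.
The minimum-cost mix takes nothing from phthalo blue — only iron-oxide yellow, kaolin. Binding constraints: red component and density contribution.
Optimal quantities: iron-oxide yellow = 1.3125 kg, kaolin = 1.9308 kg.
Total cost: 1.8·1.3125 + 0.54·1.9308 = 3.4051.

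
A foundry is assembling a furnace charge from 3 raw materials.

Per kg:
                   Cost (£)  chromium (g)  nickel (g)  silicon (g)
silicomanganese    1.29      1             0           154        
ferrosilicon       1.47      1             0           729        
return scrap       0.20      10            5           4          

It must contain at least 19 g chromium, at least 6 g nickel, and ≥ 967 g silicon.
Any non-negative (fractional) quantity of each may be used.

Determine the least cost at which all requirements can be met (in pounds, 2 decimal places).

£2.29

Set it up as a linear program. Let x1 = kg of silicomanganese, x2 = kg of ferrosilicon, x3 = kg of return scrap.
Minimise 1.29x1 + 1.47x2 + 0.2x3 with:
  1x1 + 1x2 + 10x3 ≥ 19   (chromium)
  5x3 ≥ 6   (nickel)
  154x1 + 729x2 + 4x3 ≥ 967   (silicon)
  x1, x2, x3 ≥ 0.
The minimum-cost mix takes nothing from silicomanganese — only ferrosilicon, return scrap. There the chromium and silicon constraints are tight.
So ferrosilicon = 1.317 kg, return scrap = 1.768 kg.
Objective = 1.47·1.317 + 0.2·1.768 = 2.2896.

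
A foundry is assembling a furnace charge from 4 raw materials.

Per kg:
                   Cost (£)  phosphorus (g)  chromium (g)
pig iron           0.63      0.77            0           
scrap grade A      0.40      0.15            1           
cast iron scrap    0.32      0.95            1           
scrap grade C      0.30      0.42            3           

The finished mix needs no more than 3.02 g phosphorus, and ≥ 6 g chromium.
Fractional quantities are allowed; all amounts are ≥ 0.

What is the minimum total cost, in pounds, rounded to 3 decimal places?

£0.600

Let x1 = kg of pig iron, x2 = kg of scrap grade A, x3 = kg of cast iron scrap, x4 = kg of scrap grade C.
Minimize 0.63x1 + 0.4x2 + 0.32x3 + 0.3x4 s.t.:
  0.77x1 + 0.15x2 + 0.95x3 + 0.42x4 ≤ 3.02   (phosphorus)
  1x2 + 1x3 + 3x4 ≥ 6   (chromium)
  x1, x2, x3, x4 ≥ 0.
The cheapest feasible vertex uses only scrap grade C; pig iron, scrap grade A, cast iron scrap are not used. The chromium requirement is met with equality.
That vertex is x4 = 2.
Total cost: 0.3·2 = 0.60000.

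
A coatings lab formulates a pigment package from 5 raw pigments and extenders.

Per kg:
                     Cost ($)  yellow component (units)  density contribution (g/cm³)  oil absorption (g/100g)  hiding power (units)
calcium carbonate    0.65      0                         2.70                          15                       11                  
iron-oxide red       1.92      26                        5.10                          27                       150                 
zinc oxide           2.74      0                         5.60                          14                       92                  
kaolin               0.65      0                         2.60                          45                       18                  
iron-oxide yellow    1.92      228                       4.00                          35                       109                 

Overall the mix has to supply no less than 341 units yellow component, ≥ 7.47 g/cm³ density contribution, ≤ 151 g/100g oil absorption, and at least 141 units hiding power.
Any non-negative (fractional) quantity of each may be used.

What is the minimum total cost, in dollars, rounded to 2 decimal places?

Set it up as a linear program. Let x1 = kg of calcium carbonate, x2 = kg of iron-oxide red, x3 = kg of zinc oxide, x4 = kg of kaolin, x5 = kg of iron-oxide yellow.
Minimize 0.65x1 + 1.92x2 + 2.74x3 + 0.65x4 + 1.92x5 s.t.:
  26x2 + 228x5 ≥ 341   (yellow component)
  2.7x1 + 5.1x2 + 5.6x3 + 2.6x4 + 4x5 ≥ 7.47   (density contribution)
  15x1 + 27x2 + 14x3 + 45x4 + 35x5 ≤ 151   (oil absorption)
  11x1 + 150x2 + 92x3 + 18x4 + 109x5 ≥ 141   (hiding power)
  x1, x2, x3, x4, x5 ≥ 0.
The cheapest feasible vertex uses only calcium carbonate, iron-oxide yellow; iron-oxide red, zinc oxide, kaolin are not used. Binding constraints: yellow component and density contribution.
So calcium carbonate = 0.5509 kg, iron-oxide yellow = 1.496 kg.
Cost = 0.65·0.5509 + 1.92·1.496 = 3.2304.

$3.23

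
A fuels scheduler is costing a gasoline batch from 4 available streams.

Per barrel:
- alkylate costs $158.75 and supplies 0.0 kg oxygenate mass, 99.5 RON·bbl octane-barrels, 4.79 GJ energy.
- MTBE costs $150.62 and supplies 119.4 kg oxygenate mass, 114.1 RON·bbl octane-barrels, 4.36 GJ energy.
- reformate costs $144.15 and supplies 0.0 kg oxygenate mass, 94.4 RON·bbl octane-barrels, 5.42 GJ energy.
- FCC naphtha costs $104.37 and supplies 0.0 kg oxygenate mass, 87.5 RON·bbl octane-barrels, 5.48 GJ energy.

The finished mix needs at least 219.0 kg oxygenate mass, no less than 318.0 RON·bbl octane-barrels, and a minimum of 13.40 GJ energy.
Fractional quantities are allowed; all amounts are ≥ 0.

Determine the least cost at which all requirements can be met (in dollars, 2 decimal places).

Treat it as an LP. Let x1 = barrels of alkylate, x2 = barrels of MTBE, x3 = barrels of reformate, x4 = barrels of FCC naphtha.
Minimize 158.75x1 + 150.62x2 + 144.15x3 + 104.37x4 with:
  119.4x2 ≥ 219   (oxygenate mass)
  99.5x1 + 114.1x2 + 94.4x3 + 87.5x4 ≥ 318   (octane-barrels)
  4.79x1 + 4.36x2 + 5.42x3 + 5.48x4 ≥ 13.4   (energy)
  x1, x2, x3, x4 ≥ 0.
The optimal basis is {MTBE, FCC naphtha}; alkylate, reformate drop out. There the oxygenate mass and octane-barrels constraints are tight.
That vertex is x2 = 1.8342, x4 = 1.2425.
Total cost: 150.62·1.8342 + 104.37·1.2425 = 405.9469.

$405.95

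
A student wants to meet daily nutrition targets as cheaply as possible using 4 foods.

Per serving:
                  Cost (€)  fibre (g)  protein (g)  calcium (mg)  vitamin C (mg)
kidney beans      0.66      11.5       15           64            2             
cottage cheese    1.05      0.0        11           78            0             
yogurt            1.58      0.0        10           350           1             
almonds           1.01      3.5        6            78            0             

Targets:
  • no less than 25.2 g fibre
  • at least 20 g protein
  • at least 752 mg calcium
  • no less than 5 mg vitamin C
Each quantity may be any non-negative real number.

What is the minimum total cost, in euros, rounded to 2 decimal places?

€4.21

This is a linear program. Let x1 = servings of kidney beans, x2 = servings of cottage cheese, x3 = servings of yogurt, x4 = servings of almonds.
Minimise 0.66x1 + 1.05x2 + 1.58x3 + 1.01x4 with:
  11.5x1 + 3.5x4 ≥ 25.2   (fibre)
  15x1 + 11x2 + 10x3 + 6x4 ≥ 20   (protein)
  64x1 + 78x2 + 350x3 + 78x4 ≥ 752   (calcium)
  2x1 + 1x3 ≥ 5   (vitamin C)
  x1, x2, x3, x4 ≥ 0.
The optimal basis is {kidney beans, yogurt}; cottage cheese, almonds drop out. The fibre and calcium requirements are met with equality.
Solving gives x1 = 2.191, x3 = 1.748.
Objective = 0.66·2.191 + 1.58·1.748 = 4.2079.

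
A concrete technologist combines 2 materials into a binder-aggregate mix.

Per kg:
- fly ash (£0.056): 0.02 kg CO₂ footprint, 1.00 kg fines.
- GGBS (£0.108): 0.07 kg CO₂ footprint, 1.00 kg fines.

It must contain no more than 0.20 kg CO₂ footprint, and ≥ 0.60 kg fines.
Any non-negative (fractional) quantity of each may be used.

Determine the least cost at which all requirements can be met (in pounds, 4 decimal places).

Treat it as an LP. Let x1 = kg of fly ash, x2 = kg of GGBS.
min 0.056x1 + 0.108x2 s.t.:
  0.02x1 + 0.07x2 ≤ 0.2   (CO₂ footprint)
  1x1 + 1x2 ≥ 0.6   (fines)
  x1, x2 ≥ 0.
The cheapest feasible vertex uses only fly ash; GGBS is not used. There the fines constraint is tight.
That vertex is x1 = 0.6.
Cost = 0.056·0.6 = 0.033600.

£0.0336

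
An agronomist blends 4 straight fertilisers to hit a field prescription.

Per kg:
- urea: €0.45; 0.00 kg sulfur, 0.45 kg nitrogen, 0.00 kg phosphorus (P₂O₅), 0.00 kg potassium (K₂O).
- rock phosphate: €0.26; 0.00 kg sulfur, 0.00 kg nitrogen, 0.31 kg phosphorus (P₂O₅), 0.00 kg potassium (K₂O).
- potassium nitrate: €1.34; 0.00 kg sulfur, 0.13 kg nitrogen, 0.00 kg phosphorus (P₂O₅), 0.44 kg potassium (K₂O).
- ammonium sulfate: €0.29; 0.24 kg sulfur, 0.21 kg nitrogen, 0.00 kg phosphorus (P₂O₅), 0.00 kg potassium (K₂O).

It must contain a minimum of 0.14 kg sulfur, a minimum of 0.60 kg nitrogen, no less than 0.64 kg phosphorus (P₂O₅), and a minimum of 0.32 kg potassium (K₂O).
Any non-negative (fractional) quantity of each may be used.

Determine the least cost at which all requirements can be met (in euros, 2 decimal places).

Let x1 = kg of urea, x2 = kg of rock phosphate, x3 = kg of potassium nitrate, x4 = kg of ammonium sulfate.
min 0.45x1 + 0.26x2 + 1.34x3 + 0.29x4 subject to:
  0.24x4 ≥ 0.14   (sulfur)
  0.45x1 + 0.13x3 + 0.21x4 ≥ 0.6   (nitrogen)
  0.31x2 ≥ 0.64   (phosphorus (P₂O₅))
  0.44x3 ≥ 0.32   (potassium (K₂O))
  x1, x2, x3, x4 ≥ 0.
All 4 inputs are positive at the optimum. The sulfur, nitrogen, phosphorus (P₂O₅), potassium (K₂O) requirements are met with equality.
So urea = 0.851 kg, rock phosphate = 2.065 kg, potassium nitrate = 0.7273 kg, ammonium sulfate = 0.5833 kg.
Total cost: 0.45·0.851 + 0.26·2.065 + 1.34·0.7273 + 0.29·0.5833 = 2.0636.

€2.06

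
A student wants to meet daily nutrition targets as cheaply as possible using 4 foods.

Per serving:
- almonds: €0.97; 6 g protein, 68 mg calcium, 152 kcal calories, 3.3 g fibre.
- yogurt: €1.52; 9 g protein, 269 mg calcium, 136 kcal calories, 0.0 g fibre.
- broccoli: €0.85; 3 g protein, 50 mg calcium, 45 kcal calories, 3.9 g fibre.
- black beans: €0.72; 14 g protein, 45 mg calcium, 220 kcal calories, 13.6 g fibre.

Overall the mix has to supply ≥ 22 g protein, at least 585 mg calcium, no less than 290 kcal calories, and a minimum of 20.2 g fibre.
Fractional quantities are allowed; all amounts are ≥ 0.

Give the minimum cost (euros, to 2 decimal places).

€4.00

Let x1 = servings of almonds, x2 = servings of yogurt, x3 = servings of broccoli, x4 = servings of black beans.
Minimise 0.97x1 + 1.52x2 + 0.85x3 + 0.72x4 s.t.:
  6x1 + 9x2 + 3x3 + 14x4 ≥ 22   (protein)
  68x1 + 269x2 + 50x3 + 45x4 ≥ 585   (calcium)
  152x1 + 136x2 + 45x3 + 220x4 ≥ 290   (calories)
  3.3x1 + 3.9x3 + 13.6x4 ≥ 20.2   (fibre)
  x1, x2, x3, x4 ≥ 0.
The cheapest feasible vertex uses only yogurt, black beans; almonds, broccoli are not used. There the calcium and fibre constraints are tight.
So yogurt = 1.926 servings, black beans = 1.485 servings.
Hence cost = 1.52·1.926 + 0.72·1.485 = €3.9967.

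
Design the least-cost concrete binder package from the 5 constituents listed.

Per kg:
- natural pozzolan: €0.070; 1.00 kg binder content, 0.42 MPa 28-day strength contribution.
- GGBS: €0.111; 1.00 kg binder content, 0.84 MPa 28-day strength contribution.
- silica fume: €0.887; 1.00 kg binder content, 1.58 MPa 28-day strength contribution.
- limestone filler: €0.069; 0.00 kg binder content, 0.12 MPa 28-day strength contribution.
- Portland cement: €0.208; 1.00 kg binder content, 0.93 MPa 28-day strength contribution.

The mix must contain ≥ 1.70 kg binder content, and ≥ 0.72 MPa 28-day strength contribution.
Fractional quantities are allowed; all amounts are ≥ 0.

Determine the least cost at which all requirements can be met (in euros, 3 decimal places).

€0.120

Let x1 = kg of natural pozzolan, x2 = kg of GGBS, x3 = kg of silica fume, x4 = kg of limestone filler, x5 = kg of Portland cement.
Minimise 0.07x1 + 0.111x2 + 0.887x3 + 0.069x4 + 0.208x5 subject to:
  1x1 + 1x2 + 1x3 + 1x5 ≥ 1.7   (binder content)
  0.42x1 + 0.84x2 + 1.58x3 + 0.12x4 + 0.93x5 ≥ 0.72   (28-day strength contribution)
  x1, x2, x3, x4, x5 ≥ 0.
At the optimum only natural pozzolan, GGBS are positive (silica fume, limestone filler, Portland cement = 0). The binder content and 28-day strength contribution requirements are met with equality.
So natural pozzolan = 1.686 kg, GGBS = 0.01429 kg.
Hence cost = 0.07·1.686 + 0.111·0.01429 = €0.11961.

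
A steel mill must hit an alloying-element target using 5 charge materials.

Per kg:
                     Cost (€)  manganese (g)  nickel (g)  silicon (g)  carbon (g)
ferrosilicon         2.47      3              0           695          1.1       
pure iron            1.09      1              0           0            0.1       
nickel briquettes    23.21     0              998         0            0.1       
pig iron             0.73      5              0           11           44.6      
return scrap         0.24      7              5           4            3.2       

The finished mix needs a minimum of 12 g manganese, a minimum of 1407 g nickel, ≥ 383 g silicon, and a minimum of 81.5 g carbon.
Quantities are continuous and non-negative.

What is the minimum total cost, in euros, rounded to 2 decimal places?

Treat it as an LP. Let x1 = kg of ferrosilicon, x2 = kg of pure iron, x3 = kg of nickel briquettes, x4 = kg of pig iron, x5 = kg of return scrap.
Minimize 2.47x1 + 1.09x2 + 23.21x3 + 0.73x4 + 0.24x5 with:
  3x1 + 1x2 + 5x4 + 7x5 ≥ 12   (manganese)
  998x3 + 5x5 ≥ 1407   (nickel)
  695x1 + 11x4 + 4x5 ≥ 383   (silicon)
  1.1x1 + 0.1x2 + 0.1x3 + 44.6x4 + 3.2x5 ≥ 81.5   (carbon)
  x1, x2, x3, x4, x5 ≥ 0.
The cheapest feasible vertex uses only ferrosilicon, nickel briquettes, pig iron, return scrap; pure iron is not used. Binding constraints: manganese, nickel, silicon, carbon.
Solving gives x1 = 0.5215, x3 = 1.409, x4 = 1.796, x5 = 0.2076.
Objective = 2.47·0.5215 + 23.21·1.409 + 0.73·1.796 + 0.24·0.2076 = 35.3519.

€35.35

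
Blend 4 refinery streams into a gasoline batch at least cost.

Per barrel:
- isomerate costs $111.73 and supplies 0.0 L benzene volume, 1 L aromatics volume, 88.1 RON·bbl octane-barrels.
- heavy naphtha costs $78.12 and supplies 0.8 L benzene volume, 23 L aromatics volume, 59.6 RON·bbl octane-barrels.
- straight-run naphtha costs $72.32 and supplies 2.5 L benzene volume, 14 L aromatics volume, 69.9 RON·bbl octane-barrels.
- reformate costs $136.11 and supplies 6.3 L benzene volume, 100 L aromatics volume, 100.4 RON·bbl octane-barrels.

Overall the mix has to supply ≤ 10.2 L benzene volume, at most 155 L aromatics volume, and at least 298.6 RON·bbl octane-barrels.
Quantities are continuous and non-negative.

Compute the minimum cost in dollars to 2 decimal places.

Treat it as an LP. Let x1 = barrels of isomerate, x2 = barrels of heavy naphtha, x3 = barrels of straight-run naphtha, x4 = barrels of reformate.
min 111.73x1 + 78.12x2 + 72.32x3 + 136.11x4 s.t.:
  0.8x2 + 2.5x3 + 6.3x4 ≤ 10.2   (benzene volume)
  1x1 + 23x2 + 14x3 + 100x4 ≤ 155   (aromatics volume)
  88.1x1 + 59.6x2 + 69.9x3 + 100.4x4 ≥ 298.6   (octane-barrels)
  x1, x2, x3, x4 ≥ 0.
At the optimum only isomerate, straight-run naphtha are positive (heavy naphtha, reformate = 0). Binding constraints: benzene volume and octane-barrels.
That vertex is x1 = 0.1522, x3 = 4.08.
Total cost: 111.73·0.1522 + 72.32·4.08 = 312.0709.

$312.07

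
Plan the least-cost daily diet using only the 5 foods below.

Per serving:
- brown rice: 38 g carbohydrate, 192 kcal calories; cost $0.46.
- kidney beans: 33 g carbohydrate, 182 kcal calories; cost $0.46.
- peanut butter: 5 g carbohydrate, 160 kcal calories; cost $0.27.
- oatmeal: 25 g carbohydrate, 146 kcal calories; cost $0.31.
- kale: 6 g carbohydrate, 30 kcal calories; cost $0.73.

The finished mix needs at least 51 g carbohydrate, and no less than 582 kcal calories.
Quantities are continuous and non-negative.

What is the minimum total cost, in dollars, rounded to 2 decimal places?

$1.08

Let x1 = servings of brown rice, x2 = servings of kidney beans, x3 = servings of peanut butter, x4 = servings of oatmeal, x5 = servings of kale.
Minimize 0.46x1 + 0.46x2 + 0.27x3 + 0.31x4 + 0.73x5 with:
  38x1 + 33x2 + 5x3 + 25x4 + 6x5 ≥ 51   (carbohydrate)
  192x1 + 182x2 + 160x3 + 146x4 + 30x5 ≥ 582   (calories)
  x1, x2, x3, x4, x5 ≥ 0.
At the optimum only peanut butter, oatmeal are positive (brown rice, kidney beans, kale = 0). Binding constraints: carbohydrate and calories.
That vertex is x3 = 2.172, x4 = 1.606.
Total cost: 0.27·2.172 + 0.31·1.606 = 1.0843.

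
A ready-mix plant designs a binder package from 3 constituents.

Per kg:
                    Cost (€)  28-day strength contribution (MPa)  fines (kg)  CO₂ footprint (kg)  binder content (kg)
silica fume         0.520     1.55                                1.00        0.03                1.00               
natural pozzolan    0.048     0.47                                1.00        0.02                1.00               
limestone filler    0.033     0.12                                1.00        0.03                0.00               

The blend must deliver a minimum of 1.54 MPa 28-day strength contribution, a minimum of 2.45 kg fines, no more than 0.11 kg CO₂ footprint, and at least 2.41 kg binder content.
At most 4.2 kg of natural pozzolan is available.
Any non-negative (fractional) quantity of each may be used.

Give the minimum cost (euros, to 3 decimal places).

€0.157

Let x1 = kg of silica fume, x2 = kg of natural pozzolan, x3 = kg of limestone filler.
Minimise 0.52x1 + 0.048x2 + 0.033x3 subject to:
  1.55x1 + 0.47x2 + 0.12x3 ≥ 1.54   (28-day strength contribution)
  1x1 + 1x2 + 1x3 ≥ 2.45   (fines)
  0.03x1 + 0.02x2 + 0.03x3 ≤ 0.11   (CO₂ footprint)
  1x1 + 1x2 ≥ 2.41   (binder content)
  x2 ≤ 4.2
  x1, x2, x3 ≥ 0.
The optimal basis is {natural pozzolan}; silica fume, limestone filler drop out. Binding constraint: 28-day strength contribution.
Solving gives x2 = 3.277.
Objective = 0.048·3.277 = 0.15730.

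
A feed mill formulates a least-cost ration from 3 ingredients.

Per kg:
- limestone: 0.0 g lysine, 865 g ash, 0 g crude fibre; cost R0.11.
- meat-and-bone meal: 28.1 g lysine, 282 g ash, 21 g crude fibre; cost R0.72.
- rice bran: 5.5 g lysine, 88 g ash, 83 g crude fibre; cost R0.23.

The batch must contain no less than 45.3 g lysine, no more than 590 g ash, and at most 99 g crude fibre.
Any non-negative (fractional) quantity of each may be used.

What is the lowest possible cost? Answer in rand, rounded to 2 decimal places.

Let x1 = kg of limestone, x2 = kg of meat-and-bone meal, x3 = kg of rice bran.
Minimise 0.11x1 + 0.72x2 + 0.23x3 subject to:
  28.1x2 + 5.5x3 ≥ 45.3   (lysine)
  865x1 + 282x2 + 88x3 ≤ 590   (ash)
  21x2 + 83x3 ≤ 99   (crude fibre)
  x1, x2, x3 ≥ 0.
At the optimum only meat-and-bone meal is positive (limestone, rice bran = 0). The lysine requirement is met with equality.
Optimal quantities: meat-and-bone meal = 1.612 kg.
Objective = 0.72·1.612 = 1.1606.

R1.16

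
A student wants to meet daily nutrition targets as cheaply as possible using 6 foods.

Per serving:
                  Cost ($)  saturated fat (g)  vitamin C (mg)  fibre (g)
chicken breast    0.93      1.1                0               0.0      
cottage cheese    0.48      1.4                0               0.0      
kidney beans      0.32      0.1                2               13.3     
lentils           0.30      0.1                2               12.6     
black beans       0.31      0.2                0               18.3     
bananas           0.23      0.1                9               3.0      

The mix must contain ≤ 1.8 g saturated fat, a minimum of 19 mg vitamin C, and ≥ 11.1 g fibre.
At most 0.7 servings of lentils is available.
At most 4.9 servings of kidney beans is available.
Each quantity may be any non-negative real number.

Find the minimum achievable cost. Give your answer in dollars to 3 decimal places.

$0.566

Let x1 = servings of chicken breast, x2 = servings of cottage cheese, x3 = servings of kidney beans, x4 = servings of lentils, x5 = servings of black beans, x6 = servings of bananas.
Minimise 0.93x1 + 0.48x2 + 0.32x3 + 0.3x4 + 0.31x5 + 0.23x6 subject to:
  1.1x1 + 1.4x2 + 0.1x3 + 0.1x4 + 0.2x5 + 0.1x6 ≤ 1.8   (saturated fat)
  2x3 + 2x4 + 9x6 ≥ 19   (vitamin C)
  13.3x3 + 12.6x4 + 18.3x5 + 3x6 ≥ 11.1   (fibre)
  x4 ≤ 0.7
  x3 ≤ 4.9
  x1, x2, x3, x4, x5, x6 ≥ 0.
The optimal basis is {black beans, bananas}; chicken breast, cottage cheese, kidney beans, lentils drop out. The vitamin C and fibre requirements are met with equality.
Optimal quantities: black beans = 0.2605 servings, bananas = 2.111 servings.
Cost = 0.31·0.2605 + 0.23·2.111 = 0.56629.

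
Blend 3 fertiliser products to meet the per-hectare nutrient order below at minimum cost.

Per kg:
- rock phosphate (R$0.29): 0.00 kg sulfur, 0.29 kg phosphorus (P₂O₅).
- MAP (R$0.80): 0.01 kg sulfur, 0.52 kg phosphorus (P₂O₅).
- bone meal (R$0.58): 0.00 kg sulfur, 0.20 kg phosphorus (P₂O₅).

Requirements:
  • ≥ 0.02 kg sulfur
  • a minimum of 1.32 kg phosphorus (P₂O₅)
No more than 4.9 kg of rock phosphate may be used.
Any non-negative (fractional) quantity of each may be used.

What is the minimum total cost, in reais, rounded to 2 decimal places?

This is a linear program. Let x1 = kg of rock phosphate, x2 = kg of MAP, x3 = kg of bone meal.
Minimize 0.29x1 + 0.8x2 + 0.58x3 subject to:
  0.01x2 ≥ 0.02   (sulfur)
  0.29x1 + 0.52x2 + 0.2x3 ≥ 1.32   (phosphorus (P₂O₅))
  x1 ≤ 4.9
  x1, x2, x3 ≥ 0.
At the optimum only rock phosphate, MAP are positive (bone meal = 0). Binding constraints: sulfur and phosphorus (P₂O₅).
That vertex is x1 = 0.9655, x2 = 2.
Total cost: 0.29·0.9655 + 0.8·2 = 1.8800.

R$1.88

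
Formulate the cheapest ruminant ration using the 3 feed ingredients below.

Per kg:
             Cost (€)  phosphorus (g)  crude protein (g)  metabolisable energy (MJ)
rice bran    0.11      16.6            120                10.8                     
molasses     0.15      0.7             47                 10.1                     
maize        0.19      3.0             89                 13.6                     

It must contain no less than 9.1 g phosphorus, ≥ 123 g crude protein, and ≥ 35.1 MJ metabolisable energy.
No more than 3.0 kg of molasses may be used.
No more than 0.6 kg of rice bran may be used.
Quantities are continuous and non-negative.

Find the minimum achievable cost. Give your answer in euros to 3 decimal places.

Let x1 = kg of rice bran, x2 = kg of molasses, x3 = kg of maize.
Minimize 0.11x1 + 0.15x2 + 0.19x3 with:
  16.6x1 + 0.7x2 + 3x3 ≥ 9.1   (phosphorus)
  120x1 + 47x2 + 89x3 ≥ 123   (crude protein)
  10.8x1 + 10.1x2 + 13.6x3 ≥ 35.1   (metabolisable energy)
  x2 ≤ 3
  x1 ≤ 0.6
  x1, x2, x3 ≥ 0.
At the optimum only rice bran, maize are positive (molasses = 0). There the metabolisable energy and the rice bran cap constraints are tight.
Optimal quantities: rice bran = 0.6 kg, maize = 2.104 kg.
Total cost: 0.11·0.6 + 0.19·2.104 = 0.46576.

€0.466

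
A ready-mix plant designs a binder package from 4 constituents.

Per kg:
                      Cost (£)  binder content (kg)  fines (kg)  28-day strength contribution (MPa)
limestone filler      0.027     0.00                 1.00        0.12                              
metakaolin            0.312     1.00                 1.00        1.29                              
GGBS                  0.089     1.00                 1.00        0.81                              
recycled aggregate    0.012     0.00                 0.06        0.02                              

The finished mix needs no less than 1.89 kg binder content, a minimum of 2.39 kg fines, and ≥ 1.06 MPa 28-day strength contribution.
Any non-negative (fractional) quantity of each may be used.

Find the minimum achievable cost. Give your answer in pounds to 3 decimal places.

£0.182

This is a linear program. Let x1 = kg of limestone filler, x2 = kg of metakaolin, x3 = kg of GGBS, x4 = kg of recycled aggregate.
min 0.027x1 + 0.312x2 + 0.089x3 + 0.012x4 s.t.:
  1x2 + 1x3 ≥ 1.89   (binder content)
  1x1 + 1x2 + 1x3 + 0.06x4 ≥ 2.39   (fines)
  0.12x1 + 1.29x2 + 0.81x3 + 0.02x4 ≥ 1.06   (28-day strength contribution)
  x1, x2, x3, x4 ≥ 0.
The cheapest feasible vertex uses only limestone filler, GGBS; metakaolin, recycled aggregate are not used. Binding constraints: binder content and fines.
Solving gives x1 = 0.5, x3 = 1.89.
Total cost: 0.027·0.5 + 0.089·1.89 = 0.18171.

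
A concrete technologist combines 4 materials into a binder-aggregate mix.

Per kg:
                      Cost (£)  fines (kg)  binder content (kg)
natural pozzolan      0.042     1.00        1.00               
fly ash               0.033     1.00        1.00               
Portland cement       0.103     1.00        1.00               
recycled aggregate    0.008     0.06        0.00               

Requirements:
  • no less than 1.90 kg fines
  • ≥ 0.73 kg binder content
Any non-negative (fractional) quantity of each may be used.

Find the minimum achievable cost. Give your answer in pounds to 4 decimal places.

£0.0627

Let x1 = kg of natural pozzolan, x2 = kg of fly ash, x3 = kg of Portland cement, x4 = kg of recycled aggregate.
Minimize 0.042x1 + 0.033x2 + 0.103x3 + 0.008x4 with:
  1x1 + 1x2 + 1x3 + 0.06x4 ≥ 1.9   (fines)
  1x1 + 1x2 + 1x3 ≥ 0.73   (binder content)
  x1, x2, x3, x4 ≥ 0.
The minimum-cost mix takes nothing from natural pozzolan, Portland cement, recycled aggregate — only fly ash. There the fines constraint is tight.
So fly ash = 1.9 kg.
Total cost: 0.033·1.9 = 0.062700.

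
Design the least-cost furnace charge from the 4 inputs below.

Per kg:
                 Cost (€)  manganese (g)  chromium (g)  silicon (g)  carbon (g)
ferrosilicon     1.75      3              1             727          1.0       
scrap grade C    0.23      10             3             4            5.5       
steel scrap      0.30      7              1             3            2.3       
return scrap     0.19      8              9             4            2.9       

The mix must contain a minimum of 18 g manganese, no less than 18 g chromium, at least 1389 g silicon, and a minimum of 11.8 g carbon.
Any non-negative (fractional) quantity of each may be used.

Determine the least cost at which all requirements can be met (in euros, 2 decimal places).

€3.83

Let x1 = kg of ferrosilicon, x2 = kg of scrap grade C, x3 = kg of steel scrap, x4 = kg of return scrap.
Minimize 1.75x1 + 0.23x2 + 0.3x3 + 0.19x4 s.t.:
  3x1 + 10x2 + 7x3 + 8x4 ≥ 18   (manganese)
  1x1 + 3x2 + 1x3 + 9x4 ≥ 18   (chromium)
  727x1 + 4x2 + 3x3 + 4x4 ≥ 1389   (silicon)
  1x1 + 5.5x2 + 2.3x3 + 2.9x4 ≥ 11.8   (carbon)
  x1, x2, x3, x4 ≥ 0.
The optimal basis is {ferrosilicon, scrap grade C, return scrap}; steel scrap drops out. There the chromium, silicon, carbon constraints are tight.
Solving gives x1 = 1.897, x2 = 1.04, x4 = 1.443.
Hence cost = 1.75·1.897 + 0.23·1.04 + 0.19·1.443 = €3.8331.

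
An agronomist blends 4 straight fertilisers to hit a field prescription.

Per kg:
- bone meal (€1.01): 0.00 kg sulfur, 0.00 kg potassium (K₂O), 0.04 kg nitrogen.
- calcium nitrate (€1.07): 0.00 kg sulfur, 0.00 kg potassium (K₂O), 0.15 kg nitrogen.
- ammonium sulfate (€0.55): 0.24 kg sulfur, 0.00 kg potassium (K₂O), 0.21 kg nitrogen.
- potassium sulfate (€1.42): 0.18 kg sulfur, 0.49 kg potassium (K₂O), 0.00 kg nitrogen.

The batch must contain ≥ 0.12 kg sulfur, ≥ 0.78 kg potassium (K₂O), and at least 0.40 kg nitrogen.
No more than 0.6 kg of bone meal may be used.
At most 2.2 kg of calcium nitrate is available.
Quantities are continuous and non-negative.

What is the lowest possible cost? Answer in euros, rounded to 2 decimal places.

This is a linear program. Let x1 = kg of bone meal, x2 = kg of calcium nitrate, x3 = kg of ammonium sulfate, x4 = kg of potassium sulfate.
Minimise 1.01x1 + 1.07x2 + 0.55x3 + 1.42x4 with:
  0.24x3 + 0.18x4 ≥ 0.12   (sulfur)
  0.49x4 ≥ 0.78   (potassium (K₂O))
  0.04x1 + 0.15x2 + 0.21x3 ≥ 0.4   (nitrogen)
  x1 ≤ 0.6
  x2 ≤ 2.2
  x1, x2, x3, x4 ≥ 0.
At the optimum only ammonium sulfate, potassium sulfate are positive (bone meal, calcium nitrate = 0). The potassium (K₂O) and nitrogen requirements are met with equality.
Solving gives x3 = 1.905, x4 = 1.592.
Total cost: 0.55·1.905 + 1.42·1.592 = 3.3084.

€3.31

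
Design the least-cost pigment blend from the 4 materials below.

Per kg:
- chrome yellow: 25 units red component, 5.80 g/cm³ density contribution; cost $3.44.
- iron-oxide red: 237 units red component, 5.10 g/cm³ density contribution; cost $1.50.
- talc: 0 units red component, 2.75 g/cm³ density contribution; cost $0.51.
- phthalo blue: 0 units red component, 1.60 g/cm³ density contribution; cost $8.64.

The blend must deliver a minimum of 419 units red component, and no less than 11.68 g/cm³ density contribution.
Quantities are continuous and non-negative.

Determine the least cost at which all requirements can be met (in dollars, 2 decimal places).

$3.15

Let x1 = kg of chrome yellow, x2 = kg of iron-oxide red, x3 = kg of talc, x4 = kg of phthalo blue.
Minimize 3.44x1 + 1.5x2 + 0.51x3 + 8.64x4 with:
  25x1 + 237x2 ≥ 419   (red component)
  5.8x1 + 5.1x2 + 2.75x3 + 1.6x4 ≥ 11.68   (density contribution)
  x1, x2, x3, x4 ≥ 0.
The optimal basis is {iron-oxide red, talc}; chrome yellow, phthalo blue drop out. Binding constraints: red component and density contribution.
So iron-oxide red = 1.768 kg, talc = 0.9686 kg.
Hence cost = 1.5·1.768 + 0.51·0.9686 = $3.1460.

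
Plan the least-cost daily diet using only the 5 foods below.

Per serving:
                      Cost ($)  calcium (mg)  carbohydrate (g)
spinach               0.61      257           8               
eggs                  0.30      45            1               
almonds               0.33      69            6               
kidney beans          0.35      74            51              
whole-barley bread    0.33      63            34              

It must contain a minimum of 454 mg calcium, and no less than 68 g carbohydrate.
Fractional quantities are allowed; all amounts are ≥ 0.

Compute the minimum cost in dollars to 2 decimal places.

$1.27

Let x1 = servings of spinach, x2 = servings of eggs, x3 = servings of almonds, x4 = servings of kidney beans, x5 = servings of whole-barley bread.
min 0.61x1 + 0.3x2 + 0.33x3 + 0.35x4 + 0.33x5 subject to:
  257x1 + 45x2 + 69x3 + 74x4 + 63x5 ≥ 454   (calcium)
  8x1 + 1x2 + 6x3 + 51x4 + 34x5 ≥ 68   (carbohydrate)
  x1, x2, x3, x4, x5 ≥ 0.
The cheapest feasible vertex uses only spinach, kidney beans; eggs, almonds, whole-barley bread are not used. Binding constraints: calcium and carbohydrate.
Solving gives x1 = 1.448, x4 = 1.106.
Cost = 0.61·1.448 + 0.35·1.106 = 1.2704.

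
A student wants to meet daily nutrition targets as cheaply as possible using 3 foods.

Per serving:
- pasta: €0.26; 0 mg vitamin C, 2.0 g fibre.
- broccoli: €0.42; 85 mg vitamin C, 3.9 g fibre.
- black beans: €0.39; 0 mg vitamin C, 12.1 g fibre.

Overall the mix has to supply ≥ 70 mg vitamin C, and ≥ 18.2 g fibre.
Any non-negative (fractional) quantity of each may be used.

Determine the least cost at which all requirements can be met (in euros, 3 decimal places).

Set it up as a linear program. Let x1 = servings of pasta, x2 = servings of broccoli, x3 = servings of black beans.
min 0.26x1 + 0.42x2 + 0.39x3 with:
  85x2 ≥ 70   (vitamin C)
  2x1 + 3.9x2 + 12.1x3 ≥ 18.2   (fibre)
  x1, x2, x3 ≥ 0.
The optimal basis is {broccoli, black beans}; pasta drops out. Binding constraints: vitamin C and fibre.
Optimal quantities: broccoli = 0.8235 servings, black beans = 1.239 servings.
Total cost: 0.42·0.8235 + 0.39·1.239 = 0.82908.

€0.829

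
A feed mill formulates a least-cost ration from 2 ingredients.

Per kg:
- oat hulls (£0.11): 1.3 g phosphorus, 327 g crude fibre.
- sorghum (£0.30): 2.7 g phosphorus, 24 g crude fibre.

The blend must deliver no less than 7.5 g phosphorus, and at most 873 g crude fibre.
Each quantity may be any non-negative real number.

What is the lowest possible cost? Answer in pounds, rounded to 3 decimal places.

£0.745

This is a linear program. Let x1 = kg of oat hulls, x2 = kg of sorghum.
Minimise 0.11x1 + 0.3x2 subject to:
  1.3x1 + 2.7x2 ≥ 7.5   (phosphorus)
  327x1 + 24x2 ≤ 873   (crude fibre)
  x1, x2 ≥ 0.
Both inputs are positive at the optimum. The phosphorus and crude fibre requirements are met with equality.
That vertex is x1 = 2.556, x2 = 1.547.
Hence cost = 0.11·2.556 + 0.3·1.547 = £0.74526.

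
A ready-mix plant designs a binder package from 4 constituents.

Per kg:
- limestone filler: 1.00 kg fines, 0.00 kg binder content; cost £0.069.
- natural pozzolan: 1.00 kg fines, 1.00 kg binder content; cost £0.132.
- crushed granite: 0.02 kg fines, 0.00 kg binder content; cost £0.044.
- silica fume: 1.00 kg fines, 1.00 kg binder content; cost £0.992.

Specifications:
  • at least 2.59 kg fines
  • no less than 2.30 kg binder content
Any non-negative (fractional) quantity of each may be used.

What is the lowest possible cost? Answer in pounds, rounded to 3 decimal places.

£0.324

This is a linear program. Let x1 = kg of limestone filler, x2 = kg of natural pozzolan, x3 = kg of crushed granite, x4 = kg of silica fume.
Minimize 0.069x1 + 0.132x2 + 0.044x3 + 0.992x4 with:
  1x1 + 1x2 + 0.02x3 + 1x4 ≥ 2.59   (fines)
  1x2 + 1x4 ≥ 2.3   (binder content)
  x1, x2, x3, x4 ≥ 0.
At the optimum only limestone filler, natural pozzolan are positive (crushed granite, silica fume = 0). Binding constraints: fines and binder content.
Solving gives x1 = 0.29, x2 = 2.3.
Objective = 0.069·0.29 + 0.132·2.3 = 0.32361.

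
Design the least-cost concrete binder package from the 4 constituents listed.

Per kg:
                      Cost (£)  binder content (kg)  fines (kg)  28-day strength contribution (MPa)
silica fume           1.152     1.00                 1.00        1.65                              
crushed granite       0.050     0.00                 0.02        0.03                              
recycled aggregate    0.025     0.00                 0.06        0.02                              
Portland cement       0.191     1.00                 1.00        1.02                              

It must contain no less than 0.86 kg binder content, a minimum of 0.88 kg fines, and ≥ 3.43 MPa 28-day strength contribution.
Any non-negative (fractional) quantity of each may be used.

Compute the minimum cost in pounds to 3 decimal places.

£0.642

Treat it as an LP. Let x1 = kg of silica fume, x2 = kg of crushed granite, x3 = kg of recycled aggregate, x4 = kg of Portland cement.
min 1.152x1 + 0.05x2 + 0.025x3 + 0.191x4 s.t.:
  1x1 + 1x4 ≥ 0.86   (binder content)
  1x1 + 0.02x2 + 0.06x3 + 1x4 ≥ 0.88   (fines)
  1.65x1 + 0.03x2 + 0.02x3 + 1.02x4 ≥ 3.43   (28-day strength contribution)
  x1, x2, x3, x4 ≥ 0.
The optimal basis is {Portland cement}; silica fume, crushed granite, recycled aggregate drop out. The 28-day strength contribution requirement is met with equality.
That vertex is x4 = 3.363.
Hence cost = 0.191·3.363 = £0.64233.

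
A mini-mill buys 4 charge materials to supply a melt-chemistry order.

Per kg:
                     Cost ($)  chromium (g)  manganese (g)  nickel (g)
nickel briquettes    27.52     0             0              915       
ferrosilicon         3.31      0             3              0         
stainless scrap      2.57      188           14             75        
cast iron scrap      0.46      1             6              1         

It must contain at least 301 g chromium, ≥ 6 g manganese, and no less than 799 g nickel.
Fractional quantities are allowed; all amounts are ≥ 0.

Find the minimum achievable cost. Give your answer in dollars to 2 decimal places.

$24.53

Treat it as an LP. Let x1 = kg of nickel briquettes, x2 = kg of ferrosilicon, x3 = kg of stainless scrap, x4 = kg of cast iron scrap.
Minimise 27.52x1 + 3.31x2 + 2.57x3 + 0.46x4 subject to:
  188x3 + 1x4 ≥ 301   (chromium)
  3x2 + 14x3 + 6x4 ≥ 6   (manganese)
  915x1 + 75x3 + 1x4 ≥ 799   (nickel)
  x1, x2, x3, x4 ≥ 0.
The minimum-cost mix takes nothing from ferrosilicon, cast iron scrap — only nickel briquettes, stainless scrap. Binding constraints: chromium and nickel.
So nickel briquettes = 0.742 kg, stainless scrap = 1.601 kg.
Total cost: 27.52·0.742 + 2.57·1.601 = 24.5344.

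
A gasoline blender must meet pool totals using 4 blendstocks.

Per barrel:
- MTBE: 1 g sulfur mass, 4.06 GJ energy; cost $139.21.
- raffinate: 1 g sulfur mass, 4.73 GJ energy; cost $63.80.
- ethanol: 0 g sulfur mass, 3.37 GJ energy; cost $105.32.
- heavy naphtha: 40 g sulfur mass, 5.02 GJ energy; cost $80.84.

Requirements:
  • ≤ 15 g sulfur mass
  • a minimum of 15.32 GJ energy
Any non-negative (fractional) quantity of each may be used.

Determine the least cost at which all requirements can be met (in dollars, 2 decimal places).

Treat it as an LP. Let x1 = barrels of MTBE, x2 = barrels of raffinate, x3 = barrels of ethanol, x4 = barrels of heavy naphtha.
Minimize 139.21x1 + 63.8x2 + 105.32x3 + 80.84x4 s.t.:
  1x1 + 1x2 + 40x4 ≤ 15   (sulfur mass)
  4.06x1 + 4.73x2 + 3.37x3 + 5.02x4 ≥ 15.32   (energy)
  x1, x2, x3, x4 ≥ 0.
The minimum-cost mix takes nothing from MTBE, ethanol, heavy naphtha — only raffinate. The energy requirement is met with equality.
Solving gives x2 = 3.2389.
Cost = 63.8·3.2389 = 206.6418.

$206.64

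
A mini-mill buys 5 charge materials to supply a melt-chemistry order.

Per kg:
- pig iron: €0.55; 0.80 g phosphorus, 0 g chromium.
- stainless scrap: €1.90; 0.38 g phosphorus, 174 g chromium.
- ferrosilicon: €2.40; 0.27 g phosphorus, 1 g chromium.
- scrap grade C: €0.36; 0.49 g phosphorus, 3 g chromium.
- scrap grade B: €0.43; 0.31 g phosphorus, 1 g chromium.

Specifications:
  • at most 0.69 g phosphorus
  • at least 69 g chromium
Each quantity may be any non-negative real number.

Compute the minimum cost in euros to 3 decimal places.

€0.753

Let x1 = kg of pig iron, x2 = kg of stainless scrap, x3 = kg of ferrosilicon, x4 = kg of scrap grade C, x5 = kg of scrap grade B.
Minimise 0.55x1 + 1.9x2 + 2.4x3 + 0.36x4 + 0.43x5 with:
  0.8x1 + 0.38x2 + 0.27x3 + 0.49x4 + 0.31x5 ≤ 0.69   (phosphorus)
  174x2 + 1x3 + 3x4 + 1x5 ≥ 69   (chromium)
  x1, x2, x3, x4, x5 ≥ 0.
The cheapest feasible vertex uses only stainless scrap; pig iron, ferrosilicon, scrap grade C, scrap grade B are not used. Binding constraint: chromium.
Optimal quantities: stainless scrap = 0.39655 kg.
Hence cost = 1.9·0.39655 = €0.75345.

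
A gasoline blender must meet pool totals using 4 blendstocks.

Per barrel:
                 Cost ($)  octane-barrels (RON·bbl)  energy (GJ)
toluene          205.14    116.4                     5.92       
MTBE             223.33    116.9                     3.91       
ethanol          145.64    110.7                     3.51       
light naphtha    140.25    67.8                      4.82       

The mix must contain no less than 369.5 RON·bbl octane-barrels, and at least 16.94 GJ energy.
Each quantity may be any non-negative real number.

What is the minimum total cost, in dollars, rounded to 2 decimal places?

$586.00

Let x1 = barrels of toluene, x2 = barrels of MTBE, x3 = barrels of ethanol, x4 = barrels of light naphtha.
Minimize 205.14x1 + 223.33x2 + 145.64x3 + 140.25x4 with:
  116.4x1 + 116.9x2 + 110.7x3 + 67.8x4 ≥ 369.5   (octane-barrels)
  5.92x1 + 3.91x2 + 3.51x3 + 4.82x4 ≥ 16.94   (energy)
  x1, x2, x3, x4 ≥ 0.
The cheapest feasible vertex uses only ethanol, light naphtha; toluene, MTBE are not used. Binding constraints: octane-barrels and energy.
That vertex is x3 = 2.14, x4 = 1.956.
Cost = 145.64·2.14 + 140.25·1.956 = 585.9986.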